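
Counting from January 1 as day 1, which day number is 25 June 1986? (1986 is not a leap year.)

176

Days in months before June: 31 + 28 + 31 + 30 + 31 = 151.
Plus 25 days into June → day 176.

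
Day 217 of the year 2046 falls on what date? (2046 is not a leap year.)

August 5, 2046

January has 31 days (217 − 31 = 186 remain).
February has 28 days (186 − 28 = 158 remain).
March has 31 days (158 − 31 = 127 remain).
April has 30 days (127 − 30 = 97 remain).
May has 31 days (97 − 31 = 66 remain).
June has 30 days (66 − 30 = 36 remain).
July has 31 days (36 − 31 = 5 remain).
5 into August → August 5.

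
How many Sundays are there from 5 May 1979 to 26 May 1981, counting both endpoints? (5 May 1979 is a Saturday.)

5 May 1979 is a Saturday; the first Sunday on or after it is 6 May 1979 (1 day later).
From 6 May 1979 to 26 May 1981: 239 + 366 + 146 = 751 days (rest of 1979, 1980, to 26 May 1981 in 1981).
751 ÷ 7 = 107 full weeks with remainder 2, so 107 more Sundays after the first → 108.

108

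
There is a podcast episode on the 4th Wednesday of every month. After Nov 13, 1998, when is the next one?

Nov 25, 1998

Nov 1998 starts on a Sunday; its first Wednesday is the 4th, so the 4th Wednesday is the 25th — Nov 25, 1998.
Nov 25, 1998 is after Nov 13, 1998, so that is the next one.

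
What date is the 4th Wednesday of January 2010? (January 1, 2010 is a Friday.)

January 2010 begins on a Friday, so the first Wednesday is January 6 (5 days later).
The 4th Wednesday is 3 weeks later: 6 + 21 = 27.

January 27, 2010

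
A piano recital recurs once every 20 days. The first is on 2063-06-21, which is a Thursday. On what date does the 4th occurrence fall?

The 4th occurrence is 3 intervals after the first: 3 × 20 = 60 days after 2063-06-21.
June has 30 days — 9 days to the end of June leaves 51.
July has 31 days (20 left).
20 days into August → 2063-08-20.

2063-08-20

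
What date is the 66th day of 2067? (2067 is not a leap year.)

January has 31 days (66 − 31 = 35 remain).
February has 28 days (35 − 28 = 7 remain).
7 into March → March 7.

March 7, 2067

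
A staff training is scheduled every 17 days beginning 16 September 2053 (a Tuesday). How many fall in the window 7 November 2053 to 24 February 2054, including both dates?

Occurrences land 17·i days after 16 September 2053 for i = 0, 1, 2, …
7 November 2053 is 52 days after the start; 52 ÷ 17 = 3 remainder 1; since the remainder is 1, round up to i = 4. First occurrence in the window: #5 on 23 November 2053 (4×17 = 68 days in).
24 February 2054 is 161 days after the start; 161 ÷ 17 = 9 remainder 8. Last occurrence in the window: #10 on 16 February 2054.
Occurrences #5 through #10: 6 in total.

6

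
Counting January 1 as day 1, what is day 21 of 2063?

January 21, 2063

21 into January → January 21.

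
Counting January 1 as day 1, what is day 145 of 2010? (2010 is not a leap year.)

January has 31 days (145 − 31 = 114 remain).
February has 28 days (114 − 28 = 86 remain).
March has 31 days (86 − 31 = 55 remain).
April has 30 days (55 − 30 = 25 remain).
25 into May → May 25.

2010-05-25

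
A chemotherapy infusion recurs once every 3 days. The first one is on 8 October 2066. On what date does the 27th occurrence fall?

The 27th occurrence is 26 intervals after the first: 26 × 3 = 78 days after 8 October 2066.
October has 31 days — 23 days to the end of October leaves 55.
November has 30 days (25 left).
25 days into December → 25 December 2066.

25 December 2066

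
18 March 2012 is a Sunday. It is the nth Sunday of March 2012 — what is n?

3rd

Day 18 falls in week ⌈18/7⌉ of the month.
Days 1–7 hold the 1st Sunday, 8–14 the 2nd, 15–21 the 3rd, 22–28 the 4th, 29–31 the 5th.
18 is in the range for the 3rd.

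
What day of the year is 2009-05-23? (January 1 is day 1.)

Days in months before May: 31 + 28 + 31 + 30 = 120.
Plus 23 days into May → day 143.

143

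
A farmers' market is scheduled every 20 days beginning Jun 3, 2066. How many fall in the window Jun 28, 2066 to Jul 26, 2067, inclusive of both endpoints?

Occurrences land 20·i days after Jun 3, 2066 for i = 0, 1, 2, …
Jun 28, 2066 is 25 days after the start; 25 ÷ 20 = 1 remainder 5; since the remainder is 5, round up to i = 2. First occurrence in the window: #3 on Jul 13, 2066 (2×20 = 40 days in).
Jul 26, 2067 is 418 days after the start; 418 ÷ 20 = 20 remainder 18. Last occurrence in the window: #21 on Jul 8, 2067.
Occurrences #3 through #21: 19 in total.

19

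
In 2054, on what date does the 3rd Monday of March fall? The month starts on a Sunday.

March 16, 2054

March 2054 begins on a Sunday, so the first Monday is March 2 (1 day later).
The 3rd Monday is 2 weeks later: 2 + 14 = 16.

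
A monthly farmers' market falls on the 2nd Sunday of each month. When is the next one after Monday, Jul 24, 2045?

Jul 2045 starts on a Saturday; its first Sunday is the 2nd, so the 2nd Sunday is the 9th — Jul 9, 2045.
That is not after Jul 24, 2045, so look at Aug 2045.
Aug 2045 starts on a Tuesday; its first Sunday is the 6th, so the 2nd Sunday is the 13th — Aug 13, 2045.

Aug 13, 2045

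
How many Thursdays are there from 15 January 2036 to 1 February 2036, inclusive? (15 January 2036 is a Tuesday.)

15 January 2036 is a Tuesday; the first Thursday on or after it is 17 January 2036 (2 days later).
From 17 January 2036 to 1 February 2036: 14 + 1 = 15 days (rest of January, February).
15 ÷ 7 = 2 full weeks with remainder 1, so 2 more Thursdays after the first → 3.

3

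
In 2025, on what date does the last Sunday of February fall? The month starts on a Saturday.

23 February 2025

February 2025 begins on a Saturday, so the first Sunday is February 2 (1 day later).
February 2025 has 28 days. Adding weeks: 2, 9, 16, 23 — the last one ≤ 28 is the 23rd.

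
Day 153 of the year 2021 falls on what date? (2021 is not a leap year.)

January has 31 days (153 − 31 = 122 remain).
February has 28 days (122 − 28 = 94 remain).
March has 31 days (94 − 31 = 63 remain).
April has 30 days (63 − 30 = 33 remain).
May has 31 days (33 − 31 = 2 remain).
2 into June → June 2.

2 June 2021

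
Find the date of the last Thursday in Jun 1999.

Jun 24, 1999

Jun 1999 begins on a Tuesday, so the first Thursday is Jun 3 (2 days later).
Jun 1999 has 30 days. Adding weeks: 3, 10, 17, 24 — the last one ≤ 30 is the 24th.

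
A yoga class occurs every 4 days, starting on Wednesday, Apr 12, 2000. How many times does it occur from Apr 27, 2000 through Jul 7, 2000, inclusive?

18

Occurrences land 4·i days after Apr 12, 2000 for i = 0, 1, 2, …
Apr 27, 2000 is 15 days after the start; 15 ÷ 4 = 3 remainder 3; since the remainder is 3, round up to i = 4. First occurrence in the window: #5 on Apr 28, 2000 (4×4 = 16 days in).
Jul 7, 2000 is 86 days after the start; 86 ÷ 4 = 21 remainder 2. Last occurrence in the window: #22 on Jul 5, 2000.
Occurrences #5 through #22: 18 in total.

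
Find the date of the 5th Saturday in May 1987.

May 1987 begins on a Friday, so the first Saturday is May 2 (1 day later).
The 5th Saturday is 4 weeks later: 2 + 28 = 30.

30 May 1987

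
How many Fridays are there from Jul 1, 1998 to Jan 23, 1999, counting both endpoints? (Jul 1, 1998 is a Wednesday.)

Jul 1, 1998 is a Wednesday; the first Friday on or after it is Jul 3, 1998 (2 days later).
From Jul 3, 1998 to Jan 23, 1999: 28 + 31 + 30 + 31 + 30 + 31 + 23 = 204 days (rest of Jul, Aug, Sep, Oct, Nov, Dec, Jan).
204 ÷ 7 = 29 full weeks with remainder 1, so 29 more Fridays after the first → 30.

30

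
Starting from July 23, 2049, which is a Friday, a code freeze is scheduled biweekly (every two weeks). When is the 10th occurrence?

November 26, 2049

The 10th occurrence is 9 intervals after the first: 9 × 14 = 126 days after July 23, 2049.
July has 31 days — 8 days to the end of July leaves 118.
August has 31 days (87 left).
September has 30 days (57 left).
October has 31 days (26 left).
26 days into November → November 26, 2049.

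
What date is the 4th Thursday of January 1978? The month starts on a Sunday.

1978-01-26

January 1978 begins on a Sunday, so the first Thursday is January 5 (4 days later).
The 4th Thursday is 3 weeks later: 5 + 21 = 26.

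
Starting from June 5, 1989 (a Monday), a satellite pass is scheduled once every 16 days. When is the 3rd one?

July 7, 1989

The 3rd occurrence is 2 intervals after the first: 2 × 16 = 32 days after June 5, 1989.
June has 30 days — 25 days to the end of June leaves 7.
7 days into July → July 7, 1989.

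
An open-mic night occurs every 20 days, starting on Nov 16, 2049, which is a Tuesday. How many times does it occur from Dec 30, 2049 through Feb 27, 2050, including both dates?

3

Occurrences land 20·i days after Nov 16, 2049 for i = 0, 1, 2, …
Dec 30, 2049 is 44 days after the start; 44 ÷ 20 = 2 remainder 4; since the remainder is 4, round up to i = 3. First occurrence in the window: #4 on Jan 15, 2050 (3×20 = 60 days in).
Feb 27, 2050 is 103 days after the start; 103 ÷ 20 = 5 remainder 3. Last occurrence in the window: #6 on Feb 24, 2050.
Occurrences #4 through #6: 3 in total.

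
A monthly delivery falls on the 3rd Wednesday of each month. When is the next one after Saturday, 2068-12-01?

2068-12-19

December 2068 starts on a Saturday; its first Wednesday is the 5th, so the 3rd Wednesday is the 19th — 2068-12-19.
2068-12-19 is after 2068-12-01, so that is the next one.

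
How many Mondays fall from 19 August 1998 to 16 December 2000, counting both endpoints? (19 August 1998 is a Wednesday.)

121

19 August 1998 is a Wednesday; the first Monday on or after it is 24 August 1998 (5 days later).
From 24 August 1998 to 16 December 2000: 129 + 365 + 351 = 845 days (rest of 1998, 1999, to 16 December 2000 in 2000).
845 ÷ 7 = 120 full weeks with remainder 5, so 120 more Mondays after the first → 121.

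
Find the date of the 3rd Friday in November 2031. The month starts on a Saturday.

November 2031 begins on a Saturday, so the first Friday is November 7 (6 days later).
The 3rd Friday is 2 weeks later: 7 + 14 = 21.

November 21, 2031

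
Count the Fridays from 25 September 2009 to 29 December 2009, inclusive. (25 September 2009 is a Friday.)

14

25 September 2009 is a Friday; the first Friday on or after it is 25 September 2009.
From 25 September 2009 to 29 December 2009: 5 + 31 + 30 + 29 = 95 days (rest of September, October, November, December).
95 ÷ 7 = 13 full weeks with remainder 4, so 13 more Fridays after the first → 14.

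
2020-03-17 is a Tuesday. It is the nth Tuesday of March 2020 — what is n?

Day 17 falls in week ⌈17/7⌉ of the month.
Days 1–7 hold the 1st Tuesday, 8–14 the 2nd, 15–21 the 3rd, 22–28 the 4th, 29–31 the 5th.
17 is in the range for the 3rd.

3rd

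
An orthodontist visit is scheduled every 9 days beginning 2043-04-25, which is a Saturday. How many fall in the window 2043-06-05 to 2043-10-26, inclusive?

Occurrences land 9·i days after 2043-04-25 for i = 0, 1, 2, …
2043-06-05 is 41 days after the start; 41 ÷ 9 = 4 remainder 5; since the remainder is 5, round up to i = 5. First occurrence in the window: #6 on 2043-06-09 (5×9 = 45 days in).
2043-10-26 is 184 days after the start; 184 ÷ 9 = 20 remainder 4. Last occurrence in the window: #21 on 2043-10-22.
Occurrences #6 through #21: 16 in total.

16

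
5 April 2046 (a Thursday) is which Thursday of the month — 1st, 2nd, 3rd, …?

Day 5 falls in week ⌈5/7⌉ of the month.
Days 1–7 hold the 1st Thursday, 8–14 the 2nd, 15–21 the 3rd, 22–28 the 4th, 29–31 the 5th.
5 is in the range for the 1st.

1st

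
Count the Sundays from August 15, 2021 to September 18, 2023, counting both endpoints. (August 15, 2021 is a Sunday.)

August 15, 2021 is a Sunday; the first Sunday on or after it is August 15, 2021.
From August 15, 2021 to September 18, 2023: 138 + 365 + 261 = 764 days (rest of 2021, 2022, to September 18, 2023 in 2023).
764 ÷ 7 = 109 full weeks with remainder 1, so 109 more Sundays after the first → 110.

110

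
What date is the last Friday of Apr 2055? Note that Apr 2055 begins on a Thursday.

Apr 30, 2055

Apr 2055 begins on a Thursday, so the first Friday is Apr 2 (1 day later).
Apr 2055 has 30 days. Adding weeks: 2, 9, 16, 23, 30 — the last one ≤ 30 is the 30th.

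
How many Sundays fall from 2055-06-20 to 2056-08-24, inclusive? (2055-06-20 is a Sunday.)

2055-06-20 is a Sunday; the first Sunday on or after it is 2055-06-20.
From 2055-06-20 to 2056-08-24: 194 + 237 = 431 days (rest of 2055, to 2056-08-24 in 2056).
431 ÷ 7 = 61 full weeks with remainder 4, so 61 more Sundays after the first → 62.

62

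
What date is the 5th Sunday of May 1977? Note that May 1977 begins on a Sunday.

May 1977 begins on a Sunday, so the first Sunday is May 1.
The 5th Sunday is 4 weeks later: 1 + 28 = 29.

29 May 1977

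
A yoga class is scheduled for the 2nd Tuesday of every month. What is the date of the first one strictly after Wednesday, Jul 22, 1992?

Aug 11, 1992

Jul 1992 starts on a Wednesday; its first Tuesday is the 7th, so the 2nd Tuesday is the 14th — Jul 14, 1992.
That is not after Jul 22, 1992, so look at Aug 1992.
Aug 1992 starts on a Saturday; its first Tuesday is the 4th, so the 2nd Tuesday is the 11th — Aug 11, 1992.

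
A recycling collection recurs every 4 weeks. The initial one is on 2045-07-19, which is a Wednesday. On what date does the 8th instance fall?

The 8th occurrence is 7 intervals after the first: 7 × 28 = 196 days after 2045-07-19.
July has 31 days — 12 days to the end of July leaves 184.
August has 31 days (153 left).
September has 30 days (123 left).
October has 31 days (92 left).
November has 30 days (62 left).
December has 31 days (31 left).
31 days into January → 2046-01-31.

2046-01-31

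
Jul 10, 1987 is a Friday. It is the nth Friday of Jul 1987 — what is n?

2nd

Day 10 falls in week ⌈10/7⌉ of the month.
Days 1–7 hold the 1st Friday, 8–14 the 2nd, 15–21 the 3rd, 22–28 the 4th, 29–31 the 5th.
10 is in the range for the 2nd.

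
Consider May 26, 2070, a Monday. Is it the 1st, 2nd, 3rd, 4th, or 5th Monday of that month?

4th

Day 26 falls in week ⌈26/7⌉ of the month.
Days 1–7 hold the 1st Monday, 8–14 the 2nd, 15–21 the 3rd, 22–28 the 4th, 29–31 the 5th.
26 is in the range for the 4th.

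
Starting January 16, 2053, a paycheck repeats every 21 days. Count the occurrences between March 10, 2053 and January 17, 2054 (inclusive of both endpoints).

Occurrences land 21·i days after January 16, 2053 for i = 0, 1, 2, …
March 10, 2053 is 53 days after the start; 53 ÷ 21 = 2 remainder 11; since the remainder is 11, round up to i = 3. First occurrence in the window: #4 on March 20, 2053 (3×21 = 63 days in).
January 17, 2054 is 366 days after the start; 366 ÷ 21 = 17 remainder 9. Last occurrence in the window: #18 on January 8, 2054.
Occurrences #4 through #18: 15 in total.

15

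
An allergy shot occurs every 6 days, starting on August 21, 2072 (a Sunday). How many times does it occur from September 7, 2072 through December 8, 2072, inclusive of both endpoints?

Occurrences land 6·i days after August 21, 2072 for i = 0, 1, 2, …
September 7, 2072 is 17 days after the start; 17 ÷ 6 = 2 remainder 5; since the remainder is 5, round up to i = 3. First occurrence in the window: #4 on September 8, 2072 (3×6 = 18 days in).
December 8, 2072 is 109 days after the start; 109 ÷ 6 = 18 remainder 1. Last occurrence in the window: #19 on December 7, 2072.
Occurrences #4 through #19: 16 in total.

16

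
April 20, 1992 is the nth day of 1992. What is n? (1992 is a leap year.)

111

Days in months before April: 31 + 29 + 31 = 91.
Plus 20 days into April → day 111.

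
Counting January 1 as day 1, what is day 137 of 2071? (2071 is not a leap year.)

January has 31 days (137 − 31 = 106 remain).
February has 28 days (106 − 28 = 78 remain).
March has 31 days (78 − 31 = 47 remain).
April has 30 days (47 − 30 = 17 remain).
17 into May → May 17.

17 May 2071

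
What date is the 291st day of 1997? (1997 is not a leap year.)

October 18, 1997

January has 31 days (291 − 31 = 260 remain).
February has 28 days (260 − 28 = 232 remain).
March has 31 days (232 − 31 = 201 remain).
April has 30 days (201 − 30 = 171 remain).
May has 31 days (171 − 31 = 140 remain).
June has 30 days (140 − 30 = 110 remain).
July has 31 days (110 − 31 = 79 remain).
August has 31 days (79 − 31 = 48 remain).
September has 30 days (48 − 30 = 18 remain).
18 into October → October 18.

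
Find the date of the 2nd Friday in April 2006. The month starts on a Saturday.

April 2006 begins on a Saturday, so the first Friday is April 7 (6 days later).
The 2nd Friday is 1 weeks later: 7 + 7 = 14.

April 14, 2006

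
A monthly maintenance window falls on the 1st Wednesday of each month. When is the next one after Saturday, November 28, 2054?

November 2054 starts on a Sunday, so its 1st Wednesday is November 4, 2054 (3 days in).
That is not after November 28, 2054, so look at December 2054.
December 2054 starts on a Tuesday, so its 1st Wednesday is December 2, 2054 (1 day in).

December 2, 2054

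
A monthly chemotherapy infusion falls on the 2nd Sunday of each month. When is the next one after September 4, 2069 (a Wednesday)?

September 2069 starts on a Sunday; its first Sunday is the 1st, so the 2nd Sunday is the 8th — September 8, 2069.
September 8, 2069 is after September 4, 2069, so that is the next one.

September 8, 2069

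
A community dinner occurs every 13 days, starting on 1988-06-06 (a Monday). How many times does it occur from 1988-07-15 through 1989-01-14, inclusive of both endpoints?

Occurrences land 13·i days after 1988-06-06 for i = 0, 1, 2, …
1988-07-15 is 39 days after the start; 39 ÷ 13 = 3 remainder 0. First occurrence in the window: #4 on 1988-07-15 (3×13 = 39 days in).
1989-01-14 is 222 days after the start; 222 ÷ 13 = 17 remainder 1. Last occurrence in the window: #18 on 1989-01-13.
Occurrences #4 through #18: 15 in total.

15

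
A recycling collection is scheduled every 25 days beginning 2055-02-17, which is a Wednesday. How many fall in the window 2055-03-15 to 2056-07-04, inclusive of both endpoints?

Occurrences land 25·i days after 2055-02-17 for i = 0, 1, 2, …
2055-03-15 is 26 days after the start; 26 ÷ 25 = 1 remainder 1; since the remainder is 1, round up to i = 2. First occurrence in the window: #3 on 2055-04-08 (2×25 = 50 days in).
2056-07-04 is 503 days after the start; 503 ÷ 25 = 20 remainder 3. Last occurrence in the window: #21 on 2056-07-01.
Occurrences #3 through #21: 19 in total.

19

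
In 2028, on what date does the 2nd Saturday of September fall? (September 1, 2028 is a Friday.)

September 9, 2028

September 2028 begins on a Friday, so the first Saturday is September 2 (1 day later).
The 2nd Saturday is 1 weeks later: 2 + 7 = 9.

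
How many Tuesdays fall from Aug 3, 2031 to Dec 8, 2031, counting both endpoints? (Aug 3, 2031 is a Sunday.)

Aug 3, 2031 is a Sunday; the first Tuesday on or after it is Aug 5, 2031 (2 days later).
From Aug 5, 2031 to Dec 8, 2031: 26 + 30 + 31 + 30 + 8 = 125 days (rest of Aug, Sep, Oct, Nov, Dec).
125 ÷ 7 = 17 full weeks with remainder 6, so 17 more Tuesdays after the first → 18.

18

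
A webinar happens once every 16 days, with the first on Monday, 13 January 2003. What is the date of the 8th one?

The 8th occurrence is 7 intervals after the first: 7 × 16 = 112 days after 13 January 2003.
January has 31 days — 18 days to the end of January leaves 94.
February has 28 days (66 left).
March has 31 days (35 left).
April has 30 days (5 left).
5 days into May → 5 May 2003.

5 May 2003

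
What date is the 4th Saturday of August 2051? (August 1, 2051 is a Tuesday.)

26 August 2051

August 2051 begins on a Tuesday, so the first Saturday is August 5 (4 days later).
The 4th Saturday is 3 weeks later: 5 + 21 = 26.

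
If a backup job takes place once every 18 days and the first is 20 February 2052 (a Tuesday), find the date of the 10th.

The 10th occurrence is 9 intervals after the first: 9 × 18 = 162 days after 20 February 2052.
February has 29 days — 9 days to the end of February leaves 153.
March has 31 days (122 left).
April has 30 days (92 left).
May has 31 days (61 left).
June has 30 days (31 left).
31 days into July → 31 July 2052.

31 July 2052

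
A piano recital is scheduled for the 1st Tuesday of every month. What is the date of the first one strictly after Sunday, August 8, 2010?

August 2010 starts on a Sunday, so its 1st Tuesday is August 3, 2010 (2 days in).
That is not after August 8, 2010, so look at September 2010.
September 2010 starts on a Wednesday, so its 1st Tuesday is September 7, 2010 (6 days in).

September 7, 2010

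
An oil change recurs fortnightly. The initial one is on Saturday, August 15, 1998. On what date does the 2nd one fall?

The 2nd occurrence is 1 interval after the first: 1 × 14 = 14 days after August 15, 1998.
14 days later is August 29, 1998.

August 29, 1998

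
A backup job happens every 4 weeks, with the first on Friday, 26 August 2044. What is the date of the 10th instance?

5 May 2045

The 10th occurrence is 9 intervals after the first: 9 × 28 = 252 days after 26 August 2044.
August has 31 days — 5 days to the end of August leaves 247.
September has 30 days (217 left).
October has 31 days (186 left).
November has 30 days (156 left).
December has 31 days (125 left).
January has 31 days (94 left).
February has 28 days (66 left).
March has 31 days (35 left).
April has 30 days (5 left).
5 days into May → 5 May 2045.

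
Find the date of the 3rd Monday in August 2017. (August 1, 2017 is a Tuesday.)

21 August 2017

August 2017 begins on a Tuesday, so the first Monday is August 7 (6 days later).
The 3rd Monday is 2 weeks later: 7 + 14 = 21.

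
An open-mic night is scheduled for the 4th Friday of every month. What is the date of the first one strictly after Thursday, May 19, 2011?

May 2011 starts on a Sunday; its first Friday is the 6th, so the 4th Friday is the 27th — May 27, 2011.
May 27, 2011 is after May 19, 2011, so that is the next one.

May 27, 2011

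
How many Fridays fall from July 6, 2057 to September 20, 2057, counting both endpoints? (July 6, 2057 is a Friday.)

July 6, 2057 is a Friday; the first Friday on or after it is July 6, 2057.
From July 6, 2057 to September 20, 2057: 25 + 31 + 20 = 76 days (rest of July, August, September).
76 ÷ 7 = 10 full weeks with remainder 6, so 10 more Fridays after the first → 11.

11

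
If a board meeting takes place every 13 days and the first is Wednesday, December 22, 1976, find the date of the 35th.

The 35th occurrence is 34 intervals after the first: 34 × 13 = 442 days after December 22, 1976.
December has 31 days — 9 days to the end of December leaves 433.
1977 has 365 days (68 left).
January has 31 days (37 left).
February has 28 days (9 left).
9 days into March → March 9, 1978.

March 9, 1978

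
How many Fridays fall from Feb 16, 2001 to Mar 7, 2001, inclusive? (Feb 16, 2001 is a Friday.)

Feb 16, 2001 is a Friday; the first Friday on or after it is Feb 16, 2001.
From Feb 16, 2001 to Mar 7, 2001: 12 + 7 = 19 days (rest of Feb, Mar).
19 ÷ 7 = 2 full weeks with remainder 5, so 2 more Fridays after the first → 3.

3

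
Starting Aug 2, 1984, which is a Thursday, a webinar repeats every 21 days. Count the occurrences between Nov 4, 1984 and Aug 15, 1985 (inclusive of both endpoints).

14

Occurrences land 21·i days after Aug 2, 1984 for i = 0, 1, 2, …
Nov 4, 1984 is 94 days after the start; 94 ÷ 21 = 4 remainder 10; since the remainder is 10, round up to i = 5. First occurrence in the window: #6 on Nov 15, 1984 (5×21 = 105 days in).
Aug 15, 1985 is 378 days after the start; 378 ÷ 21 = 18 remainder 0. Last occurrence in the window: #19 on Aug 15, 1985.
Occurrences #6 through #19: 14 in total.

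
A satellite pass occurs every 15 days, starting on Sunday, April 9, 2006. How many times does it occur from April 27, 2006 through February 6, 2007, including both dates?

19

Occurrences land 15·i days after April 9, 2006 for i = 0, 1, 2, …
April 27, 2006 is 18 days after the start; 18 ÷ 15 = 1 remainder 3; since the remainder is 3, round up to i = 2. First occurrence in the window: #3 on May 9, 2006 (2×15 = 30 days in).
February 6, 2007 is 303 days after the start; 303 ÷ 15 = 20 remainder 3. Last occurrence in the window: #21 on February 3, 2007.
Occurrences #3 through #21: 19 in total.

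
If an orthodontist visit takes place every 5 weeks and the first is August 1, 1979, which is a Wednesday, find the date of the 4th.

November 14, 1979

The 4th occurrence is 3 intervals after the first: 3 × 35 = 105 days after August 1, 1979.
August has 31 days — 30 days to the end of August leaves 75.
September has 30 days (45 left).
October has 31 days (14 left).
14 days into November → November 14, 1979.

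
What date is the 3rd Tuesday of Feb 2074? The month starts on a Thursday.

Feb 2074 begins on a Thursday, so the first Tuesday is Feb 6 (5 days later).
The 3rd Tuesday is 2 weeks later: 6 + 14 = 20.

Feb 20, 2074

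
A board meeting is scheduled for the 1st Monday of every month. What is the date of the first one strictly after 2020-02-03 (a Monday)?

2020-03-02

February 2020 starts on a Saturday, so its 1st Monday is 2020-02-03 (2 days in).
That is not after 2020-02-03, so look at March 2020.
March 2020 starts on a Sunday, so its 1st Monday is 2020-03-02 (1 day in).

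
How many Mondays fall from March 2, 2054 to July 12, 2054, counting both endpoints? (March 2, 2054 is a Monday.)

March 2, 2054 is a Monday; the first Monday on or after it is March 2, 2054.
From March 2, 2054 to July 12, 2054: 29 + 30 + 31 + 30 + 12 = 132 days (rest of March, April, May, June, July).
132 ÷ 7 = 18 full weeks with remainder 6, so 18 more Mondays after the first → 19.

19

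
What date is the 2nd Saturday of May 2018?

May 2018 begins on a Tuesday, so the first Saturday is May 5 (4 days later).
The 2nd Saturday is 1 weeks later: 5 + 7 = 12.

May 12, 2018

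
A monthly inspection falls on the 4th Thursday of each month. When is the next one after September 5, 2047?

September 26, 2047

September 2047 starts on a Sunday; its first Thursday is the 5th, so the 4th Thursday is the 26th — September 26, 2047.
September 26, 2047 is after September 5, 2047, so that is the next one.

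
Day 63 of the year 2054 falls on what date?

January has 31 days (63 − 31 = 32 remain).
February has 28 days (32 − 28 = 4 remain).
4 into March → March 4.

4 March 2054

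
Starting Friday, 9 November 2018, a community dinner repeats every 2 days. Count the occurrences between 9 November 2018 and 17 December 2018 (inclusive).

Occurrences land 2·i days after 9 November 2018 for i = 0, 1, 2, …
The window opens on the start date, so the first occurrence inside is #1 on 9 November 2018.
17 December 2018 is 38 days after the start; 38 ÷ 2 = 19 remainder 0. Last occurrence in the window: #20 on 17 December 2018.
Occurrences #1 through #20: 20 in total.

20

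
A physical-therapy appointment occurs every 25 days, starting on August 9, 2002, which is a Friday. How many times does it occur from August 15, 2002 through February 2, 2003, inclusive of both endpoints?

Occurrences land 25·i days after August 9, 2002 for i = 0, 1, 2, …
August 15, 2002 is 6 days after the start; 6 ÷ 25 = 0 remainder 6; since the remainder is 6, round up to i = 1. First occurrence in the window: #2 on September 3, 2002 (1×25 = 25 days in).
February 2, 2003 is 177 days after the start; 177 ÷ 25 = 7 remainder 2. Last occurrence in the window: #8 on January 31, 2003.
Occurrences #2 through #8: 7 in total.

7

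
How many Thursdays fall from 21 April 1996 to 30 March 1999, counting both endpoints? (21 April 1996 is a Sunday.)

153

21 April 1996 is a Sunday; the first Thursday on or after it is 25 April 1996 (4 days later).
From 25 April 1996 to 30 March 1999: 250 + 365 + 365 + 89 = 1069 days (rest of 1996, 1997, 1998, to 30 March 1999 in 1999).
1069 ÷ 7 = 152 full weeks with remainder 5, so 152 more Thursdays after the first → 153.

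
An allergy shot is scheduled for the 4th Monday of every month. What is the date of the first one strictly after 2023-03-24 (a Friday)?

2023-03-27

March 2023 starts on a Wednesday; its first Monday is the 6th, so the 4th Monday is the 27th — 2023-03-27.
2023-03-27 is after 2023-03-24, so that is the next one.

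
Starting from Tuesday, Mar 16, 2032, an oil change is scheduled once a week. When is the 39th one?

The 39th occurrence is 38 intervals after the first: 38 × 7 = 266 days after Mar 16, 2032.
Mar has 31 days — 15 days to the end of Mar leaves 251.
Apr has 30 days (221 left).
May has 31 days (190 left).
Jun has 30 days (160 left).
Jul has 31 days (129 left).
Aug has 31 days (98 left).
Sep has 30 days (68 left).
Oct has 31 days (37 left).
Nov has 30 days (7 left).
7 days into Dec → Dec 7, 2032.

Dec 7, 2032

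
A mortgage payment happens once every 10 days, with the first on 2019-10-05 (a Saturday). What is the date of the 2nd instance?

The 2nd occurrence is 1 interval after the first: 1 × 10 = 10 days after 2019-10-05.
10 days later is 2019-10-15.

2019-10-15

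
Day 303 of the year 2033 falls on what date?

Oct 30, 2033

Jan has 31 days (303 − 31 = 272 remain).
Feb has 28 days (272 − 28 = 244 remain).
Mar has 31 days (244 − 31 = 213 remain).
Apr has 30 days (213 − 30 = 183 remain).
May has 31 days (183 − 31 = 152 remain).
Jun has 30 days (152 − 30 = 122 remain).
Jul has 31 days (122 − 31 = 91 remain).
Aug has 31 days (91 − 31 = 60 remain).
Sep has 30 days (60 − 30 = 30 remain).
30 into Oct → Oct 30.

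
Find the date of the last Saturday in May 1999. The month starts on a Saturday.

May 29, 1999

May 1999 begins on a Saturday, so the first Saturday is May 1.
May 1999 has 31 days. Adding weeks: 1, 8, 15, 22, 29 — the last one ≤ 31 is the 29th.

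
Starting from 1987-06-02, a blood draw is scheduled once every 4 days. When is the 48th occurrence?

The 48th occurrence is 47 intervals after the first: 47 × 4 = 188 days after 1987-06-02.
June has 30 days — 28 days to the end of June leaves 160.
July has 31 days (129 left).
August has 31 days (98 left).
September has 30 days (68 left).
October has 31 days (37 left).
November has 30 days (7 left).
7 days into December → 1987-12-07.

1987-12-07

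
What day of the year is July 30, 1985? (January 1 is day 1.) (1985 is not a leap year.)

211

Days in months before July: 31 + 28 + 31 + 30 + 31 + 30 = 181.
Plus 30 days into July → day 211.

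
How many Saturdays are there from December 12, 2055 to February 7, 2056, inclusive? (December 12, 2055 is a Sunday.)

8

December 12, 2055 is a Sunday; the first Saturday on or after it is December 18, 2055 (6 days later).
From December 18, 2055 to February 7, 2056: 13 + 31 + 7 = 51 days (rest of December, January, February).
51 ÷ 7 = 7 full weeks with remainder 2, so 7 more Saturdays after the first → 8.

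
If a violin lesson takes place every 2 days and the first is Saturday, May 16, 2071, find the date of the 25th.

Jul 3, 2071

The 25th occurrence is 24 intervals after the first: 24 × 2 = 48 days after May 16, 2071.
May has 31 days — 15 days to the end of May leaves 33.
Jun has 30 days (3 left).
3 days into Jul → Jul 3, 2071.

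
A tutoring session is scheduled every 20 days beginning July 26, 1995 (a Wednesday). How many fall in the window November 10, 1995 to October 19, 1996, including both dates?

Occurrences land 20·i days after July 26, 1995 for i = 0, 1, 2, …
November 10, 1995 is 107 days after the start; 107 ÷ 20 = 5 remainder 7; since the remainder is 7, round up to i = 6. First occurrence in the window: #7 on November 23, 1995 (6×20 = 120 days in).
October 19, 1996 is 451 days after the start; 451 ÷ 20 = 22 remainder 11. Last occurrence in the window: #23 on October 8, 1996.
Occurrences #7 through #23: 17 in total.

17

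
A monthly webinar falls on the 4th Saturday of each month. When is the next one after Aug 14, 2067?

Aug 2067 starts on a Monday; its first Saturday is the 6th, so the 4th Saturday is the 27th — Aug 27, 2067.
Aug 27, 2067 is after Aug 14, 2067, so that is the next one.

Aug 27, 2067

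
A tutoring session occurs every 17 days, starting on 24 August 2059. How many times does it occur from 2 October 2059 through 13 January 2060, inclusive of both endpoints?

6

Occurrences land 17·i days after 24 August 2059 for i = 0, 1, 2, …
2 October 2059 is 39 days after the start; 39 ÷ 17 = 2 remainder 5; since the remainder is 5, round up to i = 3. First occurrence in the window: #4 on 14 October 2059 (3×17 = 51 days in).
13 January 2060 is 142 days after the start; 142 ÷ 17 = 8 remainder 6. Last occurrence in the window: #9 on 7 January 2060.
Occurrences #4 through #9: 6 in total.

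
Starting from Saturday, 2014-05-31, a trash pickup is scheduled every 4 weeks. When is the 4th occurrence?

The 4th occurrence is 3 intervals after the first: 3 × 28 = 84 days after 2014-05-31.
May has 31 days — 0 days to the end of May leaves 84.
June has 30 days (54 left).
July has 31 days (23 left).
23 days into August → 2014-08-23.

2014-08-23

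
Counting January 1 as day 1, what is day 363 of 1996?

1996-12-28

January has 31 days (363 − 31 = 332 remain).
February has 29 days (332 − 29 = 303 remain).
March has 31 days (303 − 31 = 272 remain).
April has 30 days (272 − 30 = 242 remain).
May has 31 days (242 − 31 = 211 remain).
June has 30 days (211 − 30 = 181 remain).
July has 31 days (181 − 31 = 150 remain).
August has 31 days (150 − 31 = 119 remain).
September has 30 days (119 − 30 = 89 remain).
October has 31 days (89 − 31 = 58 remain).
November has 30 days (58 − 30 = 28 remain).
28 into December → December 28.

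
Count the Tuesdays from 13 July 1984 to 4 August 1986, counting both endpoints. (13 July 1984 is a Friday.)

107

13 July 1984 is a Friday; the first Tuesday on or after it is 17 July 1984 (4 days later).
From 17 July 1984 to 4 August 1986: 167 + 365 + 216 = 748 days (rest of 1984, 1985, to 4 August 1986 in 1986).
748 ÷ 7 = 106 full weeks with remainder 6, so 106 more Tuesdays after the first → 107.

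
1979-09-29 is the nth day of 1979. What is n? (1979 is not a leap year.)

Days in months before September: 31 + 28 + 31 + 30 + 31 + 30 + 31 + 31 = 243.
Plus 29 days into September → day 272.

272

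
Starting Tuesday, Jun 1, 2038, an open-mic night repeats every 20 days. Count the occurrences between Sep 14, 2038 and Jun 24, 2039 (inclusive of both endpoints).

14

Occurrences land 20·i days after Jun 1, 2038 for i = 0, 1, 2, …
Sep 14, 2038 is 105 days after the start; 105 ÷ 20 = 5 remainder 5; since the remainder is 5, round up to i = 6. First occurrence in the window: #7 on Sep 29, 2038 (6×20 = 120 days in).
Jun 24, 2039 is 388 days after the start; 388 ÷ 20 = 19 remainder 8. Last occurrence in the window: #20 on Jun 16, 2039.
Occurrences #7 through #20: 14 in total.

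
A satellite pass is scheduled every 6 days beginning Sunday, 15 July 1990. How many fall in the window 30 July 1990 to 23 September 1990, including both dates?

Occurrences land 6·i days after 15 July 1990 for i = 0, 1, 2, …
30 July 1990 is 15 days after the start; 15 ÷ 6 = 2 remainder 3; since the remainder is 3, round up to i = 3. First occurrence in the window: #4 on 2 August 1990 (3×6 = 18 days in).
23 September 1990 is 70 days after the start; 70 ÷ 6 = 11 remainder 4. Last occurrence in the window: #12 on 19 September 1990.
Occurrences #4 through #12: 9 in total.

9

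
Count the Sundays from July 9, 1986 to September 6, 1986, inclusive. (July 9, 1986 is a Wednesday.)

8

July 9, 1986 is a Wednesday; the first Sunday on or after it is July 13, 1986 (4 days later).
From July 13, 1986 to September 6, 1986: 18 + 31 + 6 = 55 days (rest of July, August, September).
55 ÷ 7 = 7 full weeks with remainder 6, so 7 more Sundays after the first → 8.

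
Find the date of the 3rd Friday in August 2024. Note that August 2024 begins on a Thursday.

2024-08-16

August 2024 begins on a Thursday, so the first Friday is August 2 (1 day later).
The 3rd Friday is 2 weeks later: 2 + 14 = 16.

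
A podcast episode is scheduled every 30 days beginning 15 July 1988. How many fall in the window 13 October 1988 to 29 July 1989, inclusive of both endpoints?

10

Occurrences land 30·i days after 15 July 1988 for i = 0, 1, 2, …
13 October 1988 is 90 days after the start; 90 ÷ 30 = 3 remainder 0. First occurrence in the window: #4 on 13 October 1988 (3×30 = 90 days in).
29 July 1989 is 379 days after the start; 379 ÷ 30 = 12 remainder 19. Last occurrence in the window: #13 on 10 July 1989.
Occurrences #4 through #13: 10 in total.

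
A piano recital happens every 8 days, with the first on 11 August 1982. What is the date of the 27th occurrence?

7 March 1983

The 27th occurrence is 26 intervals after the first: 26 × 8 = 208 days after 11 August 1982.
August has 31 days — 20 days to the end of August leaves 188.
September has 30 days (158 left).
October has 31 days (127 left).
November has 30 days (97 left).
December has 31 days (66 left).
January has 31 days (35 left).
February has 28 days (7 left).
7 days into March → 7 March 1983.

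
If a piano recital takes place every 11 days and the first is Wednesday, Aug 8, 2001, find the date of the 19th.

Feb 22, 2002

The 19th occurrence is 18 intervals after the first: 18 × 11 = 198 days after Aug 8, 2001.
Aug has 31 days — 23 days to the end of Aug leaves 175.
Sep has 30 days (145 left).
Oct has 31 days (114 left).
Nov has 30 days (84 left).
Dec has 31 days (53 left).
Jan has 31 days (22 left).
22 days into Feb → Feb 22, 2002.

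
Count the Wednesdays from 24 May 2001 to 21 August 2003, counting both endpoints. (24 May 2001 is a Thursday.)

117

24 May 2001 is a Thursday; the first Wednesday on or after it is 30 May 2001 (6 days later).
From 30 May 2001 to 21 August 2003: 215 + 365 + 233 = 813 days (rest of 2001, 2002, to 21 August 2003 in 2003).
813 ÷ 7 = 116 full weeks with remainder 1, so 116 more Wednesdays after the first → 117.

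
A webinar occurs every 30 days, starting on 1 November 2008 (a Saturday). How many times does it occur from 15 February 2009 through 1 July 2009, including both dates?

5

Occurrences land 30·i days after 1 November 2008 for i = 0, 1, 2, …
15 February 2009 is 106 days after the start; 106 ÷ 30 = 3 remainder 16; since the remainder is 16, round up to i = 4. First occurrence in the window: #5 on 1 March 2009 (4×30 = 120 days in).
1 July 2009 is 242 days after the start; 242 ÷ 30 = 8 remainder 2. Last occurrence in the window: #9 on 29 June 2009.
Occurrences #5 through #9: 5 in total.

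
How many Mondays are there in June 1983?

4

1983-06-01 is a Wednesday; the first Monday on or after it is 1983-06-06 (5 days later).
From 1983-06-06 to 1983-06-30 is 30 − 6 = 24 days.
24 ÷ 7 = 3 full weeks with remainder 3, so 3 more Mondays after the first → 4.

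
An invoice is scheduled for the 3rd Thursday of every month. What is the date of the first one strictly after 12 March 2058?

21 March 2058

March 2058 starts on a Friday; its first Thursday is the 7th, so the 3rd Thursday is the 21st — 21 March 2058.
21 March 2058 is after 12 March 2058, so that is the next one.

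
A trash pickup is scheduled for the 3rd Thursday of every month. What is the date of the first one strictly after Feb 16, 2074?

Feb 2074 starts on a Thursday; its first Thursday is the 1st, so the 3rd Thursday is the 15th — Feb 15, 2074.
That is not after Feb 16, 2074, so look at Mar 2074.
Mar 2074 starts on a Thursday; its first Thursday is the 1st, so the 3rd Thursday is the 15th — Mar 15, 2074.

Mar 15, 2074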